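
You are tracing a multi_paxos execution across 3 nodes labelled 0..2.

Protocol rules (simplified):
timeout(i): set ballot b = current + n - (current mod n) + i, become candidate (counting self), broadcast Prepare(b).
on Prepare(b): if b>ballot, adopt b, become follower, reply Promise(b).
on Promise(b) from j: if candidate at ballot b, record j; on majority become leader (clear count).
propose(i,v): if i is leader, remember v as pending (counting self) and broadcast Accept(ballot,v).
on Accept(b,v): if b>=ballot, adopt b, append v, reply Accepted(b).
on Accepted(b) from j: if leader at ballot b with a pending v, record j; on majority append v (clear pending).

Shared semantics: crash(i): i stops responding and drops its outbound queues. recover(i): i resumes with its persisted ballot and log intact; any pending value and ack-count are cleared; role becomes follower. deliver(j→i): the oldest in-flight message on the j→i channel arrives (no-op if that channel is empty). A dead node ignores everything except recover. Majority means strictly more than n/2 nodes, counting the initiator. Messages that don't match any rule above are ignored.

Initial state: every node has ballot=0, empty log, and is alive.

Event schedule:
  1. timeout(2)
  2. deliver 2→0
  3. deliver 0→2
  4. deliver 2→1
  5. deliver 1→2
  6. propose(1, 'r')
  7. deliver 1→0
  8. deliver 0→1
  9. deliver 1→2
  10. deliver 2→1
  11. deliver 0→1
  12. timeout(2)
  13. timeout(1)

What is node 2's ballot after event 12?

8

1. timeout(2):  <2:cand b5 ->
2. deliver 2→0:  <0:foll b5 ->
3. deliver 0→2:  <2:lead b5 ->
4. deliver 2→1:  <1:foll b5 ->
5. deliver 1→2:  nop
6. propose(1,'r'):  nop
7. deliver 1→0:  nop
8. deliver 0→1:  nop
9. deliver 1→2:  nop
10. deliver 2→1:  nop
11. deliver 0→1:  nop
12. timeout(2):  <2:cand b8 ->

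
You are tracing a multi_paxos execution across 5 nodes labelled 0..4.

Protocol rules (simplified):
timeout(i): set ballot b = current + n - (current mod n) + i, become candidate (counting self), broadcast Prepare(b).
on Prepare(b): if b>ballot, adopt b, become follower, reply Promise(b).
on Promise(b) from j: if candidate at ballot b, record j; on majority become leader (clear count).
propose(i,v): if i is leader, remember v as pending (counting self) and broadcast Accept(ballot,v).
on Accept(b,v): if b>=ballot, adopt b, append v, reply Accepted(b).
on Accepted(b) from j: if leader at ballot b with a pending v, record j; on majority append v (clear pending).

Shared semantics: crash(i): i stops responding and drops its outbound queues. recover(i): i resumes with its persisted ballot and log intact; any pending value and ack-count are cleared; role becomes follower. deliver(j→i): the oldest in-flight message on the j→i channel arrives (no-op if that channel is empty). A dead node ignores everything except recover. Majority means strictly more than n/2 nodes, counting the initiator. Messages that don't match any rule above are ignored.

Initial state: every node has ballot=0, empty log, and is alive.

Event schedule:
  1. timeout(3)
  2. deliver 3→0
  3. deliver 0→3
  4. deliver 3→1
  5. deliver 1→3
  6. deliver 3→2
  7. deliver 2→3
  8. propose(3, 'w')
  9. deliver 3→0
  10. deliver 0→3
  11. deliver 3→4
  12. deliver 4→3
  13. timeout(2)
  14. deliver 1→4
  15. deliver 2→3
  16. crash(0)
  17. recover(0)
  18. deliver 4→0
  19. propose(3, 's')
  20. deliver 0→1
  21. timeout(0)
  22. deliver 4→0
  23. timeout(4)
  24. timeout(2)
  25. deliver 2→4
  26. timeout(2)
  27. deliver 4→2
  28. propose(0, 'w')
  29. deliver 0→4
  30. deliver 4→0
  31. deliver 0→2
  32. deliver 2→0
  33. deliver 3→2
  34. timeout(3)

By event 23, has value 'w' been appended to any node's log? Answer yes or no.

e1 timeout(3): 3[cand,b=8,-]
e2 deliver 3→0: 0[foll,b=8,-]
e3 deliver 0→3: ·
e4 deliver 3→1: 1[foll,b=8,-]
e5 deliver 1→3: 3[lead,b=8,-]
e6 deliver 3→2: 2[foll,b=8,-]
e7 deliver 2→3: ·
e8 propose(3,'w'): ·
e9 deliver 3→0: 0[foll,b=8,w]
e10 deliver 0→3: ·
e11 deliver 3→4: 4[foll,b=8,-]
e12 deliver 4→3: ·
e13 timeout(2): 2[cand,b=12,-]
e14 deliver 1→4: ·
e15 deliver 2→3: 3[foll,b=12,-]
e16 crash(0): 0[✗foll,b=8,w]
e17 recover(0): 0[foll,b=8,w]
e18 deliver 4→0: ·
e19 propose(3,'s'): ·
e20 deliver 0→1: ·
e21 timeout(0): 0[cand,b=10,w]
e22 deliver 4→0: ·
e23 timeout(4): 4[cand,b=14,-]

yes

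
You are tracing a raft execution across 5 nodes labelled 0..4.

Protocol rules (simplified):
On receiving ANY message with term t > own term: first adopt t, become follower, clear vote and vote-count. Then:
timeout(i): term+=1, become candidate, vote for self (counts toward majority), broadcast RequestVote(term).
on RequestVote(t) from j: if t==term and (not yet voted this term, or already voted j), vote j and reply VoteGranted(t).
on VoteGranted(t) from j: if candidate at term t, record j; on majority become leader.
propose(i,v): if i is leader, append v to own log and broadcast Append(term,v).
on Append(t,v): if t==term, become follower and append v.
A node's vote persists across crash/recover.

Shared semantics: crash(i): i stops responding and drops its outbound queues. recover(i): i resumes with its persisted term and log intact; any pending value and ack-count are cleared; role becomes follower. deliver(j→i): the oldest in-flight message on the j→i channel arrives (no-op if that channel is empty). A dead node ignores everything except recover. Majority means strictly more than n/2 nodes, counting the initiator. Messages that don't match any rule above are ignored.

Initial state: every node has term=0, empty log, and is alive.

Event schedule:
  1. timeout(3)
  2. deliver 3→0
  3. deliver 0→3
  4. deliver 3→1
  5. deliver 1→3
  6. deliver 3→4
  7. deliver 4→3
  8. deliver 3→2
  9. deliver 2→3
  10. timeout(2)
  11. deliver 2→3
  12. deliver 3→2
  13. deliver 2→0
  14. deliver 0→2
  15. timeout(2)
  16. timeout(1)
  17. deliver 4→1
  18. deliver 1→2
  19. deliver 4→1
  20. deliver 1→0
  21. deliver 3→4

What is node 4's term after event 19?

1

e1 timeout(3): 3[cand,t=1,-]
e2 deliver 3→0: 0[foll,t=1,-]
e3 deliver 0→3: ·
e4 deliver 3→1: 1[foll,t=1,-]
e5 deliver 1→3: 3[lead,t=1,-]
e6 deliver 3→4: 4[foll,t=1,-]
e7 deliver 4→3: ·
e8 deliver 3→2: 2[foll,t=1,-]
e9 deliver 2→3: ·
e10 timeout(2): 2[cand,t=2,-]
e11 deliver 2→3: 3[foll,t=2,-]
e12 deliver 3→2: ·
e13 deliver 2→0: 0[foll,t=2,-]
e14 deliver 0→2: 2[lead,t=2,-]
e15 timeout(2): 2[cand,t=3,-]
e16 timeout(1): 1[cand,t=2,-]
e17 deliver 4→1: ·
e18 deliver 1→2: ·
e19 deliver 4→1: ·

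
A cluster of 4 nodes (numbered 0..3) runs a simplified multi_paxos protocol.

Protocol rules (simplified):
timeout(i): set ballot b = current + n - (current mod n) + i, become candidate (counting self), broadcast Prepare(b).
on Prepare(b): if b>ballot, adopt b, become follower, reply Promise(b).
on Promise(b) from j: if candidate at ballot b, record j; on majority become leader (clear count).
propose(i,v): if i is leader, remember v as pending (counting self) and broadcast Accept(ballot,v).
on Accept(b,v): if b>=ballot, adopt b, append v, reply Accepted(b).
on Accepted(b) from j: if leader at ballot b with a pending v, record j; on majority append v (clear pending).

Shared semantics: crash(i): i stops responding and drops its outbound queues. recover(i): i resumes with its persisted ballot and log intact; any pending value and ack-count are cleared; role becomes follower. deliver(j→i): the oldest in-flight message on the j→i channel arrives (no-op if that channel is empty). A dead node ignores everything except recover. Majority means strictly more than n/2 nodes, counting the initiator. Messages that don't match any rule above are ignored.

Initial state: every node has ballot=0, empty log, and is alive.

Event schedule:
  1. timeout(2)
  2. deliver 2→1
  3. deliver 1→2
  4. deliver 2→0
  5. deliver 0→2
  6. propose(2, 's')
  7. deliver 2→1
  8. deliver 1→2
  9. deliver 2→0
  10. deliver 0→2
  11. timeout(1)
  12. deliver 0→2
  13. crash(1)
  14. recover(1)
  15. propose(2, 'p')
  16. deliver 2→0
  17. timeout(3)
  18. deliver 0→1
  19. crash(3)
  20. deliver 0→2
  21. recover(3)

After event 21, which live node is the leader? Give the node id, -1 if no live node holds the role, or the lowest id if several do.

e1 timeout(2): 2[cand,b=6,-]
e2 deliver 2→1: 1[foll,b=6,-]
e3 deliver 1→2: ·
e4 deliver 2→0: 0[foll,b=6,-]
e5 deliver 0→2: 2[lead,b=6,-]
e6 propose(2,'s'): ·
e7 deliver 2→1: 1[foll,b=6,s]
e8 deliver 1→2: ·
e9 deliver 2→0: 0[foll,b=6,s]
e10 deliver 0→2: 2[lead,b=6,s]
e11 timeout(1): 1[cand,b=9,s]
e12 deliver 0→2: ·
e13 crash(1): 1[✗cand,b=9,s]
e14 recover(1): 1[foll,b=9,s]
e15 propose(2,'p'): ·
e16 deliver 2→0: 0[foll,b=6,s,p]
e17 timeout(3): 3[cand,b=7,-]
e18 deliver 0→1: ·
e19 crash(3): 3[✗cand,b=7,-]
e20 deliver 0→2: ·
e21 recover(3): 3[foll,b=7,-]

2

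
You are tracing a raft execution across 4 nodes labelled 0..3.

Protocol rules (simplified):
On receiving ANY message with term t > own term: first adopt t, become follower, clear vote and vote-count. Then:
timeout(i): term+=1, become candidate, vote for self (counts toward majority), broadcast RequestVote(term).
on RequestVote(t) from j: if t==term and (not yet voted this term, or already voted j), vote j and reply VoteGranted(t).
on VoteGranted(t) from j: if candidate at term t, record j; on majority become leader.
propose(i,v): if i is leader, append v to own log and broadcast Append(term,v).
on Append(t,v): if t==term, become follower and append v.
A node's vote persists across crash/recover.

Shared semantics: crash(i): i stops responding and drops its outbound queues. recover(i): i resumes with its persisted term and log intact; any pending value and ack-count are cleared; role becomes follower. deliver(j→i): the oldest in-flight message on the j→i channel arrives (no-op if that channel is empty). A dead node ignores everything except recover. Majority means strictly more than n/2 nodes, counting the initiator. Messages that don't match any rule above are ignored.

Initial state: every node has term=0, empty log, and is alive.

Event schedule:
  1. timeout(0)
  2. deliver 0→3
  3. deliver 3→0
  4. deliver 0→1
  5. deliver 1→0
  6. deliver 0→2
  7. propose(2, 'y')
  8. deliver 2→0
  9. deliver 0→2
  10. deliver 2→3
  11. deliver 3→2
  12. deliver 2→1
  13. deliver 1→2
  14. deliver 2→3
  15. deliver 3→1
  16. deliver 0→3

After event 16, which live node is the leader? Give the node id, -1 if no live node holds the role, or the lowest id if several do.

0

after 1 — timeout(0): n0:cand/t1/[-]
after 2 — deliver 0→3: n3:foll/t1/[-]
after 3 — deliver 3→0: ·
after 4 — deliver 0→1: n1:foll/t1/[-]
after 5 — deliver 1→0: n0:lead/t1/[-]
after 6 — deliver 0→2: n2:foll/t1/[-]
after 7 — propose(2,'y'): ·
after 8 — deliver 2→0: ·
after 9 — deliver 0→2: ·
after 10 — deliver 2→3: ·
after 11 — deliver 3→2: ·
after 12 — deliver 2→1: ·
after 13 — deliver 1→2: ·
after 14 — deliver 2→3: ·
after 15 — deliver 3→1: ·
after 16 — deliver 0→3: ·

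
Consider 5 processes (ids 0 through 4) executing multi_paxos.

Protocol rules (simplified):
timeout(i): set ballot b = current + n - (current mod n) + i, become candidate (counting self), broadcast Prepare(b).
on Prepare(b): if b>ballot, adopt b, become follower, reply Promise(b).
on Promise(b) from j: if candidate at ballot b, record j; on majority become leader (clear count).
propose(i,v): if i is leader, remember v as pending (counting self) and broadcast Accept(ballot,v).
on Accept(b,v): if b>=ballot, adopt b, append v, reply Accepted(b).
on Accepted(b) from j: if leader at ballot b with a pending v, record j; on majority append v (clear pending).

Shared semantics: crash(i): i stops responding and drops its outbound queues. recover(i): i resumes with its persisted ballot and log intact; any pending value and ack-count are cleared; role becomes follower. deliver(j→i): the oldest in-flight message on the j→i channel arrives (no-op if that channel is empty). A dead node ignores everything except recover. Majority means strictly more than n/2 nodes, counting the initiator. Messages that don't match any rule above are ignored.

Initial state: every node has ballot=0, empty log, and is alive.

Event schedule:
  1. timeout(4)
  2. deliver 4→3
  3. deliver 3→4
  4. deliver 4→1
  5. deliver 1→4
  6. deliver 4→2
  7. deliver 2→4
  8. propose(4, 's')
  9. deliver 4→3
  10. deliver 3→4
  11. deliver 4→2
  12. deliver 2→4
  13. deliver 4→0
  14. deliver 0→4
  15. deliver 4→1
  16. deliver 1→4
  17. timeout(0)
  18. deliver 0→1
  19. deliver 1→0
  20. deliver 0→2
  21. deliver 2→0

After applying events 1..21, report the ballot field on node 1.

[1] timeout(4) → N4(cand b9 [-])
[2] deliver 4→3 → N3(foll b9 [-])
[3] deliver 3→4 → ∅
[4] deliver 4→1 → N1(foll b9 [-])
[5] deliver 1→4 → N4(lead b9 [-])
[6] deliver 4→2 → N2(foll b9 [-])
[7] deliver 2→4 → ∅
[8] propose(4,'s') → ∅
[9] deliver 4→3 → N3(foll b9 [s])
[10] deliver 3→4 → ∅
[11] deliver 4→2 → N2(foll b9 [s])
[12] deliver 2→4 → N4(lead b9 [s])
[13] deliver 4→0 → N0(foll b9 [-])
[14] deliver 0→4 → ∅
[15] deliver 4→1 → N1(foll b9 [s])
[16] deliver 1→4 → ∅
[17] timeout(0) → N0(cand b10 [-])
[18] deliver 0→1 → N1(foll b10 [s])
[19] deliver 1→0 → ∅
[20] deliver 0→2 → N2(foll b10 [s])
[21] deliver 2→0 → N0(lead b10 [-])

10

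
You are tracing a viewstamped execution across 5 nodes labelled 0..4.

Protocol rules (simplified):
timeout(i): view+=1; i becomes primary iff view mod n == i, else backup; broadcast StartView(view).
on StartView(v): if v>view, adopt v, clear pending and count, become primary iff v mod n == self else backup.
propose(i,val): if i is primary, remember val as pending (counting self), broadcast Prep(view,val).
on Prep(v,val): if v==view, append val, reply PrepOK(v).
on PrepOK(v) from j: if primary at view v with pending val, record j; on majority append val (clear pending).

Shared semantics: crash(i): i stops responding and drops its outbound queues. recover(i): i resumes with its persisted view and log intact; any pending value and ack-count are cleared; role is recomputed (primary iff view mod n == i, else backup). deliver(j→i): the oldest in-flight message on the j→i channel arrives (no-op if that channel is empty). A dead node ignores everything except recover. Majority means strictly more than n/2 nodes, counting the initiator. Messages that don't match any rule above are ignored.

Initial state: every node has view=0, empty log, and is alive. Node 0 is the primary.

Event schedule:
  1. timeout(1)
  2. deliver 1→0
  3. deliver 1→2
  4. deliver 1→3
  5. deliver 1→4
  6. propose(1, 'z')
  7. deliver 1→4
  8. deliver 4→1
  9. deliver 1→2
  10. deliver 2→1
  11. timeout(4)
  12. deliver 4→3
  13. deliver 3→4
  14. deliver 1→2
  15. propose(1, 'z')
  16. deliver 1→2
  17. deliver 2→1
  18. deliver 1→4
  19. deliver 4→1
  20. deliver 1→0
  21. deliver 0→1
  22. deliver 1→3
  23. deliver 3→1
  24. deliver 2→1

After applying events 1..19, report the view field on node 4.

[1] timeout(1) → N1(prim v1 [-])
[2] deliver 1→0 → N0(back v1 [-])
[3] deliver 1→2 → N2(back v1 [-])
[4] deliver 1→3 → N3(back v1 [-])
[5] deliver 1→4 → N4(back v1 [-])
[6] propose(1,'z') → ∅
[7] deliver 1→4 → N4(back v1 [z])
[8] deliver 4→1 → ∅
[9] deliver 1→2 → N2(back v1 [z])
[10] deliver 2→1 → N1(prim v1 [z])
[11] timeout(4) → N4(back v2 [z])
[12] deliver 4→3 → N3(back v2 [-])
[13] deliver 3→4 → ∅
[14] deliver 1→2 → ∅
[15] propose(1,'z') → ∅
[16] deliver 1→2 → N2(back v1 [z,z])
[17] deliver 2→1 → ∅
[18] deliver 1→4 → ∅
[19] deliver 4→1 → N1(back v2 [z])

2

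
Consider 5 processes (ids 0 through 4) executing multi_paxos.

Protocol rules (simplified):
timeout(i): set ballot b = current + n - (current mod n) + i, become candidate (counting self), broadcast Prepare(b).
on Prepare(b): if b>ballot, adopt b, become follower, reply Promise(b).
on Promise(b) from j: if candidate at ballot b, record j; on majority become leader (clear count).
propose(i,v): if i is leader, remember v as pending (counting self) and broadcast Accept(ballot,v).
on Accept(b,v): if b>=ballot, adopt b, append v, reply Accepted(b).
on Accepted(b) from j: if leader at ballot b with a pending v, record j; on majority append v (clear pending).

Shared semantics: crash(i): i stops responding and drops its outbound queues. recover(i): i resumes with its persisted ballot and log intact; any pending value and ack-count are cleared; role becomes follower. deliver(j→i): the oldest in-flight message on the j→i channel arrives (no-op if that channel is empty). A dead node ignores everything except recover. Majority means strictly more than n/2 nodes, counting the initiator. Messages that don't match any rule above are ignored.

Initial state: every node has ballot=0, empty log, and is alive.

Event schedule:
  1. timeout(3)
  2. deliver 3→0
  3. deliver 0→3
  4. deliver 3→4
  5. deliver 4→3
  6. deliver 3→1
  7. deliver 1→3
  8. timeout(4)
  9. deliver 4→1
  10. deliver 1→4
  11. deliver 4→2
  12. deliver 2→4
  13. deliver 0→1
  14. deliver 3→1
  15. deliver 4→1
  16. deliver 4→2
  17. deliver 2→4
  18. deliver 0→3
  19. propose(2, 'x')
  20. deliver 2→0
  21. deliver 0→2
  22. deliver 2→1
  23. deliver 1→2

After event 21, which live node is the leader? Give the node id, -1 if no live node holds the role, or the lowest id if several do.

3

e1 timeout(3): 3[cand,b=8,-]
e2 deliver 3→0: 0[foll,b=8,-]
e3 deliver 0→3: ·
e4 deliver 3→4: 4[foll,b=8,-]
e5 deliver 4→3: 3[lead,b=8,-]
e6 deliver 3→1: 1[foll,b=8,-]
e7 deliver 1→3: ·
e8 timeout(4): 4[cand,b=14,-]
e9 deliver 4→1: 1[foll,b=14,-]
e10 deliver 1→4: ·
e11 deliver 4→2: 2[foll,b=14,-]
e12 deliver 2→4: 4[lead,b=14,-]
e13 deliver 0→1: ·
e14 deliver 3→1: ·
e15 deliver 4→1: ·
e16 deliver 4→2: ·
e17 deliver 2→4: ·
e18 deliver 0→3: ·
e19 propose(2,'x'): ·
e20 deliver 2→0: ·
e21 deliver 0→2: ·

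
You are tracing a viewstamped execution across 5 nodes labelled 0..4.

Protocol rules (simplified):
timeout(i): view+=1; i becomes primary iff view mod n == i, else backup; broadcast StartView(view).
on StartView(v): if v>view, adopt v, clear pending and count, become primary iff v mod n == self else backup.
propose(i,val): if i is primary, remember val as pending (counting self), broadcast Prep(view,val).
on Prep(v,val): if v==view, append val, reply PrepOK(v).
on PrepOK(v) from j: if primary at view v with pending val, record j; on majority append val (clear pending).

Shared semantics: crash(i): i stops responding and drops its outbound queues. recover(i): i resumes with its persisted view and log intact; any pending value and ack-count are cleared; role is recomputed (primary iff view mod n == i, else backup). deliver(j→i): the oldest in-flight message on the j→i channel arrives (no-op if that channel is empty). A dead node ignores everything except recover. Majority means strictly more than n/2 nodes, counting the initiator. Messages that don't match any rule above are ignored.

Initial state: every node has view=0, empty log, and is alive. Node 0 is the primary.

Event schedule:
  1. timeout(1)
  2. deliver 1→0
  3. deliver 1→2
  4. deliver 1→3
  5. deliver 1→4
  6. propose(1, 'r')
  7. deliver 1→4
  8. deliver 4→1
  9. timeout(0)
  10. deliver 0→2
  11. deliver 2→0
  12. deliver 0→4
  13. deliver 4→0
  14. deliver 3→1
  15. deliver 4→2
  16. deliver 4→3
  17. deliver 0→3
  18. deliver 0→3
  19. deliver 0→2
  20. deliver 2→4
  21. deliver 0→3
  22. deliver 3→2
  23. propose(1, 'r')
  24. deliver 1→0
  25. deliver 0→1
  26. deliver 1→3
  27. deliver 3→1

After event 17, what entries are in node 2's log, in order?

1. timeout(1):  <1:prim v1 ->
2. deliver 1→0:  <0:back v1 ->
3. deliver 1→2:  <2:back v1 ->
4. deliver 1→3:  <3:back v1 ->
5. deliver 1→4:  <4:back v1 ->
6. propose(1,'r'):  nop
7. deliver 1→4:  <4:back v1 r>
8. deliver 4→1:  nop
9. timeout(0):  <0:back v2 ->
10. deliver 0→2:  <2:prim v2 ->
11. deliver 2→0:  nop
12. deliver 0→4:  <4:back v2 r>
13. deliver 4→0:  nop
14. deliver 3→1:  nop
15. deliver 4→2:  nop
16. deliver 4→3:  nop
17. deliver 0→3:  <3:back v2 ->

empty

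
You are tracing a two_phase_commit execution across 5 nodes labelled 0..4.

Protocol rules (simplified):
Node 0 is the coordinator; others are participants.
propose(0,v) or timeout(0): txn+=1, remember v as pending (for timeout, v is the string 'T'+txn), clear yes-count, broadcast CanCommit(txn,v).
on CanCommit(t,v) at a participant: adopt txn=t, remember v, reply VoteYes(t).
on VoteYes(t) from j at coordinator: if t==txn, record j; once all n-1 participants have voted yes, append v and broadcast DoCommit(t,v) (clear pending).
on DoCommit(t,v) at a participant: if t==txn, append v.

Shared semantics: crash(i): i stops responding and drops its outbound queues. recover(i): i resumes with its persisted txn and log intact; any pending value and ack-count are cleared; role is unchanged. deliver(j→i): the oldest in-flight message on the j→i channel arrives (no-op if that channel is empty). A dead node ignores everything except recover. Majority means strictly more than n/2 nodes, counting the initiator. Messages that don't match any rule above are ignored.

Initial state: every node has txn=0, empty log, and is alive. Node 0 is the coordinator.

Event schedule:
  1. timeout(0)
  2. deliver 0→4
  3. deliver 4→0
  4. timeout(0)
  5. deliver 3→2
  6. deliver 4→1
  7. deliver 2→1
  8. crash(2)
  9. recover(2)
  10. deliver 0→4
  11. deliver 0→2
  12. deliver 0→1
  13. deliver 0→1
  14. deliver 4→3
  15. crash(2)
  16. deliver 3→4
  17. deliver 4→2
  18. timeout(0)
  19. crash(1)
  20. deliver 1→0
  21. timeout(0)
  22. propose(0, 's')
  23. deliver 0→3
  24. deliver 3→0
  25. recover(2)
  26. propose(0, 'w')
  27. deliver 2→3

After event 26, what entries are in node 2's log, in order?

empty

after 1 — timeout(0): n0:coor/t1/[-]
after 2 — deliver 0→4: n4:part/t1/[-]
after 3 — deliver 4→0: ·
after 4 — timeout(0): n0:coor/t2/[-]
after 5 — deliver 3→2: ·
after 6 — deliver 4→1: ·
after 7 — deliver 2→1: ·
after 8 — crash(2): n2:✗part/t0/[-]
after 9 — recover(2): n2:part/t0/[-]
after 10 — deliver 0→4: n4:part/t2/[-]
after 11 — deliver 0→2: n2:part/t1/[-]
after 12 — deliver 0→1: n1:part/t1/[-]
after 13 — deliver 0→1: n1:part/t2/[-]
after 14 — deliver 4→3: ·
after 15 — crash(2): n2:✗part/t1/[-]
after 16 — deliver 3→4: ·
after 17 — deliver 4→2: ·
after 18 — timeout(0): n0:coor/t3/[-]
after 19 — crash(1): n1:✗part/t2/[-]
after 20 — deliver 1→0: ·
after 21 — timeout(0): n0:coor/t4/[-]
after 22 — propose(0,'s'): n0:coor/t5/[-]
after 23 — deliver 0→3: n3:part/t1/[-]
after 24 — deliver 3→0: ·
after 25 — recover(2): n2:part/t1/[-]
after 26 — propose(0,'w'): n0:coor/t6/[-]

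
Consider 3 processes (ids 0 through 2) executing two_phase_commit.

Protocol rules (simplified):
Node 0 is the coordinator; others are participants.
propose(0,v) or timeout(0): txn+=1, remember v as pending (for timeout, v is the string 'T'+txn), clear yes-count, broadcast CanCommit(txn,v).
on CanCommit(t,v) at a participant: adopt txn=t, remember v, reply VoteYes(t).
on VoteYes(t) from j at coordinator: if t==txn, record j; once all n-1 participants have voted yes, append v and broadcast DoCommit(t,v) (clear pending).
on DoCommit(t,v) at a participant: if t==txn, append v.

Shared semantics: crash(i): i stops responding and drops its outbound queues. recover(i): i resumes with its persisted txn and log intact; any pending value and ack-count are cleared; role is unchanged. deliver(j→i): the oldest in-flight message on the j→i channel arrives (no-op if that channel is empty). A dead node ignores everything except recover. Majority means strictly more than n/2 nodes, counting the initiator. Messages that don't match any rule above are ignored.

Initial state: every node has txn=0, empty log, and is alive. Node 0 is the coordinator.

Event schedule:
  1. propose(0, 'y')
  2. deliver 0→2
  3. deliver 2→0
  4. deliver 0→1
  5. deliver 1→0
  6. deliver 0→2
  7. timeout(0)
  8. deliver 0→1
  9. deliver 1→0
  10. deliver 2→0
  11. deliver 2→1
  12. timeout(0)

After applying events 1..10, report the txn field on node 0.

1. propose(0,'y'):  <0:coor t1 ->
2. deliver 0→2:  <2:part t1 ->
3. deliver 2→0:  nop
4. deliver 0→1:  <1:part t1 ->
5. deliver 1→0:  <0:coor t1 y>
6. deliver 0→2:  <2:part t1 y>
7. timeout(0):  <0:coor t2 y>
8. deliver 0→1:  <1:part t1 y>
9. deliver 1→0:  nop
10. deliver 2→0:  nop

2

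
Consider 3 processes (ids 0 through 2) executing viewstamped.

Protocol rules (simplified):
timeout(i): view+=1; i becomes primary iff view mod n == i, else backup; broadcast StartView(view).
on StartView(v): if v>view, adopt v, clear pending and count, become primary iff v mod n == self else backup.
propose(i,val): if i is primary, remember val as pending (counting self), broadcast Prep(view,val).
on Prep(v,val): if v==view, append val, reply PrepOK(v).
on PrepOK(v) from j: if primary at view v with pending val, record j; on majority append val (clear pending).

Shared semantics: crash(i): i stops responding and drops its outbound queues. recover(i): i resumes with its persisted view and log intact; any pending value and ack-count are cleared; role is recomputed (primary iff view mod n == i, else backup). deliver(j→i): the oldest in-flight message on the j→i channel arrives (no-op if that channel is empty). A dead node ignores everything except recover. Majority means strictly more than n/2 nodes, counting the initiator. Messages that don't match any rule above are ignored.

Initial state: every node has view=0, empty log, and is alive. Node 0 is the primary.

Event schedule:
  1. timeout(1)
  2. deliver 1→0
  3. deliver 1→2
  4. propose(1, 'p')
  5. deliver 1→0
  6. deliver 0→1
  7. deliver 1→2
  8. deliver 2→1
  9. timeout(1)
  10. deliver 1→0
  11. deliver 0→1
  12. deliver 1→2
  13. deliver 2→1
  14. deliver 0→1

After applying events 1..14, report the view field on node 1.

after 1 — timeout(1): n1:prim/v1/[-]
after 2 — deliver 1→0: n0:back/v1/[-]
after 3 — deliver 1→2: n2:back/v1/[-]
after 4 — propose(1,'p'): ·
after 5 — deliver 1→0: n0:back/v1/[p]
after 6 — deliver 0→1: n1:prim/v1/[p]
after 7 — deliver 1→2: n2:back/v1/[p]
after 8 — deliver 2→1: ·
after 9 — timeout(1): n1:back/v2/[p]
after 10 — deliver 1→0: n0:back/v2/[p]
after 11 — deliver 0→1: ·
after 12 — deliver 1→2: n2:prim/v2/[p]
after 13 — deliver 2→1: ·
after 14 — deliver 0→1: ·

2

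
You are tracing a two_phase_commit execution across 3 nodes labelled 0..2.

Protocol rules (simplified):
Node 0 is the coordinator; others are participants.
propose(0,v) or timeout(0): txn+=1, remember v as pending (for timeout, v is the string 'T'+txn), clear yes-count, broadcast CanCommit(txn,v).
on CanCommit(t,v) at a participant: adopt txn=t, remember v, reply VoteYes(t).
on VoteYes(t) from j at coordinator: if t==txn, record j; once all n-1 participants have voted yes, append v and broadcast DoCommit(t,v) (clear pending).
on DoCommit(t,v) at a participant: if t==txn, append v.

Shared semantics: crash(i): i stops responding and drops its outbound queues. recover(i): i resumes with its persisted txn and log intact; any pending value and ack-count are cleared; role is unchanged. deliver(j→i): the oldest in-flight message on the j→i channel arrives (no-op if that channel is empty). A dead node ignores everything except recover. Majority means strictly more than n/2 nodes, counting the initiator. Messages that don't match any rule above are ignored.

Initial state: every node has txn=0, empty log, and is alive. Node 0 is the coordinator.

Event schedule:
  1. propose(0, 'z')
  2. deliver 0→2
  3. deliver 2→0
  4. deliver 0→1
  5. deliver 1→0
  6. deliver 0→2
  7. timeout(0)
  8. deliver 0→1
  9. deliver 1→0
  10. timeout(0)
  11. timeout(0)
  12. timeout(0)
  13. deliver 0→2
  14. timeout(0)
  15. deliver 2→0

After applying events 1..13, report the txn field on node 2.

2

[1] propose(0,'z') → N0(coor t1 [-])
[2] deliver 0→2 → N2(part t1 [-])
[3] deliver 2→0 → ∅
[4] deliver 0→1 → N1(part t1 [-])
[5] deliver 1→0 → N0(coor t1 [z])
[6] deliver 0→2 → N2(part t1 [z])
[7] timeout(0) → N0(coor t2 [z])
[8] deliver 0→1 → N1(part t1 [z])
[9] deliver 1→0 → ∅
[10] timeout(0) → N0(coor t3 [z])
[11] timeout(0) → N0(coor t4 [z])
[12] timeout(0) → N0(coor t5 [z])
[13] deliver 0→2 → N2(part t2 [z])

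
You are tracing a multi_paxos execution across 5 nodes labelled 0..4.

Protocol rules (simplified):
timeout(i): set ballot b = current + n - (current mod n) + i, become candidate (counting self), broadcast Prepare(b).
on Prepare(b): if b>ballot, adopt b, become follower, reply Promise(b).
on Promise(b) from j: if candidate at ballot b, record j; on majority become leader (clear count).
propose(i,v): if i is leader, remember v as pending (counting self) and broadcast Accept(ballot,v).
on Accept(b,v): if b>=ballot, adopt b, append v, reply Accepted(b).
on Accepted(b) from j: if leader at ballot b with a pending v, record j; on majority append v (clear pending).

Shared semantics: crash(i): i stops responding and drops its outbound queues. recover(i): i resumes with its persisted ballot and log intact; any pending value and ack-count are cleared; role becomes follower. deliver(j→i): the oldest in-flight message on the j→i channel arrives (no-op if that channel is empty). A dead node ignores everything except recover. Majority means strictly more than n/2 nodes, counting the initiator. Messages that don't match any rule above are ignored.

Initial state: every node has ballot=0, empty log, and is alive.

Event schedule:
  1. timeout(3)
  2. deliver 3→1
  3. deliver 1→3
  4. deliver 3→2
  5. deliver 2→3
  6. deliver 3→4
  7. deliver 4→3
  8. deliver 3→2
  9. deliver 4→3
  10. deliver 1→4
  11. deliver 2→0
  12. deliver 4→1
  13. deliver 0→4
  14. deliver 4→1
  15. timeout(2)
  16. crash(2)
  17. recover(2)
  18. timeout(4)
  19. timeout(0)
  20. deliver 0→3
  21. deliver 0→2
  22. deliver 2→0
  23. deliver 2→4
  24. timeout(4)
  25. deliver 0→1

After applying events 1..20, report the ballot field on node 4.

[1] timeout(3) → N3(cand b8 [-])
[2] deliver 3→1 → N1(foll b8 [-])
[3] deliver 1→3 → ∅
[4] deliver 3→2 → N2(foll b8 [-])
[5] deliver 2→3 → N3(lead b8 [-])
[6] deliver 3→4 → N4(foll b8 [-])
[7] deliver 4→3 → ∅
[8] deliver 3→2 → ∅
[9] deliver 4→3 → ∅
[10] deliver 1→4 → ∅
[11] deliver 2→0 → ∅
[12] deliver 4→1 → ∅
[13] deliver 0→4 → ∅
[14] deliver 4→1 → ∅
[15] timeout(2) → N2(cand b12 [-])
[16] crash(2) → N2(✗cand b12 [-])
[17] recover(2) → N2(foll b12 [-])
[18] timeout(4) → N4(cand b14 [-])
[19] timeout(0) → N0(cand b5 [-])
[20] deliver 0→3 → ∅

14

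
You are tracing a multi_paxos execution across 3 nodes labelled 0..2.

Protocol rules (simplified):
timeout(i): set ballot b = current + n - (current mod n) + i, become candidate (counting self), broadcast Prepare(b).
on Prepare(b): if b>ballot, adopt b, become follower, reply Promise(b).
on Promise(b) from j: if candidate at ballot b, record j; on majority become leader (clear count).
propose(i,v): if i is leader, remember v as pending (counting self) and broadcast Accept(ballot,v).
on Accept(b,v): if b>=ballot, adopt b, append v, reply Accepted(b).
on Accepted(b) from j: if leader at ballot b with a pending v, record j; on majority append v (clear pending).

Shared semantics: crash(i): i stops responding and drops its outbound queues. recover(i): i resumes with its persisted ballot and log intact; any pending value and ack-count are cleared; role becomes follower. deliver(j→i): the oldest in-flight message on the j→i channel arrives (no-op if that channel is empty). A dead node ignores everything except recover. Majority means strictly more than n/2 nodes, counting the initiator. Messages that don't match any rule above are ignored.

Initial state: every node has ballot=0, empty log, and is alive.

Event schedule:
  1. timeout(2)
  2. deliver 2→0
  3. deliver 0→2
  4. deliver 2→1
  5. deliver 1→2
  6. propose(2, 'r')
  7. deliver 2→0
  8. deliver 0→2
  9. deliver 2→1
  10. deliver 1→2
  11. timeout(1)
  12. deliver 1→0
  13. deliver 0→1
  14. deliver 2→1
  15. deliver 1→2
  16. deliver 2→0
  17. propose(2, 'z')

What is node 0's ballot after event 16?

[1] timeout(2) → N2(cand b5 [-])
[2] deliver 2→0 → N0(foll b5 [-])
[3] deliver 0→2 → N2(lead b5 [-])
[4] deliver 2→1 → N1(foll b5 [-])
[5] deliver 1→2 → ∅
[6] propose(2,'r') → ∅
[7] deliver 2→0 → N0(foll b5 [r])
[8] deliver 0→2 → N2(lead b5 [r])
[9] deliver 2→1 → N1(foll b5 [r])
[10] deliver 1→2 → ∅
[11] timeout(1) → N1(cand b7 [r])
[12] deliver 1→0 → N0(foll b7 [r])
[13] deliver 0→1 → N1(lead b7 [r])
[14] deliver 2→1 → ∅
[15] deliver 1→2 → N2(foll b7 [r])
[16] deliver 2→0 → ∅

7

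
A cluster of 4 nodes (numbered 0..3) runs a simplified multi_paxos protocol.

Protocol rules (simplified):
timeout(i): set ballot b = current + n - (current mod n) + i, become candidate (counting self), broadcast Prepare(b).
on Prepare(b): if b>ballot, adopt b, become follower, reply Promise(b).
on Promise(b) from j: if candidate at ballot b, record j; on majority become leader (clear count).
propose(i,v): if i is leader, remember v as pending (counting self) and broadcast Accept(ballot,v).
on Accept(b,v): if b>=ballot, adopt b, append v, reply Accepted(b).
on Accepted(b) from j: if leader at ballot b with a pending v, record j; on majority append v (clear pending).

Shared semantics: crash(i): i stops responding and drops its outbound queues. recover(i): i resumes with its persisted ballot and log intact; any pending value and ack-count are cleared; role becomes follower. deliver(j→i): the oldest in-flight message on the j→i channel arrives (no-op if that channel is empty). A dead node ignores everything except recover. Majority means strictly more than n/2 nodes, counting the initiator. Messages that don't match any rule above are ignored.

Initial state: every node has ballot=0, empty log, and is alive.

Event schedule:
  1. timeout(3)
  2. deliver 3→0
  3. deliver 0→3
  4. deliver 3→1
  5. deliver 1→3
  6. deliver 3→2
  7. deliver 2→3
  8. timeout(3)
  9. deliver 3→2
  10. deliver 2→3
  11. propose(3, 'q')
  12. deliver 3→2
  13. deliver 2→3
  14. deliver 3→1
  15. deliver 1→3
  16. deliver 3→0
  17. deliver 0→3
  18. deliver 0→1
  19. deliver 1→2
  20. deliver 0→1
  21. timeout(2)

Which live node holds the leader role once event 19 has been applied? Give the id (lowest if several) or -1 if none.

[1] timeout(3) → N3(cand b7 [-])
[2] deliver 3→0 → N0(foll b7 [-])
[3] deliver 0→3 → ∅
[4] deliver 3→1 → N1(foll b7 [-])
[5] deliver 1→3 → N3(lead b7 [-])
[6] deliver 3→2 → N2(foll b7 [-])
[7] deliver 2→3 → ∅
[8] timeout(3) → N3(cand b11 [-])
[9] deliver 3→2 → N2(foll b11 [-])
[10] deliver 2→3 → ∅
[11] propose(3,'q') → ∅
[12] deliver 3→2 → ∅
[13] deliver 2→3 → ∅
[14] deliver 3→1 → N1(foll b11 [-])
[15] deliver 1→3 → N3(lead b11 [-])
[16] deliver 3→0 → N0(foll b11 [-])
[17] deliver 0→3 → ∅
[18] deliver 0→1 → ∅
[19] deliver 1→2 → ∅

3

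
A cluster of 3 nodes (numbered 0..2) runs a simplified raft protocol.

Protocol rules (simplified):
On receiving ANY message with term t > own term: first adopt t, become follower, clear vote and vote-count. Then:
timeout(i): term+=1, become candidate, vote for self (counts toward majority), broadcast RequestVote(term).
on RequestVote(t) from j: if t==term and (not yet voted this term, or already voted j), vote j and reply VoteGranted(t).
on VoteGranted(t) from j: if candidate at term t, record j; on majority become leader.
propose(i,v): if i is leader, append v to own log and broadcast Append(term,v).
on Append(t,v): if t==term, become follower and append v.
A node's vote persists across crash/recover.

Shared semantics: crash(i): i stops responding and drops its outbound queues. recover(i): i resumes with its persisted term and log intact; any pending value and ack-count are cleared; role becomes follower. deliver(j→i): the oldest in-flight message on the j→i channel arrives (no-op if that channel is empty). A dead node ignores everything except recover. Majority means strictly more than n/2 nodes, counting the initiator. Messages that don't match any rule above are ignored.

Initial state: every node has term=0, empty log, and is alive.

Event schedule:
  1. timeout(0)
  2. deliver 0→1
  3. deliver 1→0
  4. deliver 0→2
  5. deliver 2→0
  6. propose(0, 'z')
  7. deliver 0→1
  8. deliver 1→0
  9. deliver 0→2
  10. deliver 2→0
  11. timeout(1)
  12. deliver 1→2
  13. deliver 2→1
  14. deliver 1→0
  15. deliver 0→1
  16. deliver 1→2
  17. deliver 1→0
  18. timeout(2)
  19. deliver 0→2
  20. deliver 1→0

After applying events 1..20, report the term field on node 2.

3

step 1 timeout(0): 0={cand,t=1,log=-}
step 2 deliver 0→1: 1={foll,t=1,log=-}
step 3 deliver 1→0: 0={lead,t=1,log=-}
step 4 deliver 0→2: 2={foll,t=1,log=-}
step 5 deliver 2→0: —
step 6 propose(0,'z'): 0={lead,t=1,log=z}
step 7 deliver 0→1: 1={foll,t=1,log=z}
step 8 deliver 1→0: —
step 9 deliver 0→2: 2={foll,t=1,log=z}
step 10 deliver 2→0: —
step 11 timeout(1): 1={cand,t=2,log=z}
step 12 deliver 1→2: 2={foll,t=2,log=z}
step 13 deliver 2→1: 1={lead,t=2,log=z}
step 14 deliver 1→0: 0={foll,t=2,log=z}
step 15 deliver 0→1: —
step 16 deliver 1→2: —
step 17 deliver 1→0: —
step 18 timeout(2): 2={cand,t=3,log=z}
step 19 deliver 0→2: —
step 20 deliver 1→0: —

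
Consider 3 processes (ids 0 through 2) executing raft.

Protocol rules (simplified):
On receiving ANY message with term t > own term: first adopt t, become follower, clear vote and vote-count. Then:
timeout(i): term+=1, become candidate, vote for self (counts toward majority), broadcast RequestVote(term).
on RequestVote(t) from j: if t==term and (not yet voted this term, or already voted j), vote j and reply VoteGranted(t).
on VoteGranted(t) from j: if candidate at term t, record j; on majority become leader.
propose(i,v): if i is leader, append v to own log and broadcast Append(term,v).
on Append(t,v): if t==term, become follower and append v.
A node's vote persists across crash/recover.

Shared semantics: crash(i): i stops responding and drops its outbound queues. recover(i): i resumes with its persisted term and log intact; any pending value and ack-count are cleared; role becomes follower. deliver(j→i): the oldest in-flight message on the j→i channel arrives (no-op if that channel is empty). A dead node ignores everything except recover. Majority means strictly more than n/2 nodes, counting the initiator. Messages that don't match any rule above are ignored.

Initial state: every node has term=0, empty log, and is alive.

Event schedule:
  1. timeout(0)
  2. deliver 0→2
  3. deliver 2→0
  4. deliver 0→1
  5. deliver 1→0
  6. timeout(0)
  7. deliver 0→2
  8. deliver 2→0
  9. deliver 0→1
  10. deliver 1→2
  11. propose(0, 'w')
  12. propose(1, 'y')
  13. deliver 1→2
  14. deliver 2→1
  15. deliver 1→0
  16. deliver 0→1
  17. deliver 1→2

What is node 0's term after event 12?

2

step 1 timeout(0): 0={cand,t=1,log=-}
step 2 deliver 0→2: 2={foll,t=1,log=-}
step 3 deliver 2→0: 0={lead,t=1,log=-}
step 4 deliver 0→1: 1={foll,t=1,log=-}
step 5 deliver 1→0: —
step 6 timeout(0): 0={cand,t=2,log=-}
step 7 deliver 0→2: 2={foll,t=2,log=-}
step 8 deliver 2→0: 0={lead,t=2,log=-}
step 9 deliver 0→1: 1={foll,t=2,log=-}
step 10 deliver 1→2: —
step 11 propose(0,'w'): 0={lead,t=2,log=w}
step 12 propose(1,'y'): —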